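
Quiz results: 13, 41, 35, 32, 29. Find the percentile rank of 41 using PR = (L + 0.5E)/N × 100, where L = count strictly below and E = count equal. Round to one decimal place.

N = 5.
Strictly below 41: 4. Equal to 41: 1.
PR = (4 + 0.5·1)/5 × 100 = 90.0

90.0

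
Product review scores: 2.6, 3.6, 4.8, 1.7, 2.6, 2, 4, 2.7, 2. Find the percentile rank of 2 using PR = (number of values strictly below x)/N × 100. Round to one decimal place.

N = 9.
Strictly below 2: 1. Equal to 2: 2.
PR = 1/9 × 100 = 11.1

11.1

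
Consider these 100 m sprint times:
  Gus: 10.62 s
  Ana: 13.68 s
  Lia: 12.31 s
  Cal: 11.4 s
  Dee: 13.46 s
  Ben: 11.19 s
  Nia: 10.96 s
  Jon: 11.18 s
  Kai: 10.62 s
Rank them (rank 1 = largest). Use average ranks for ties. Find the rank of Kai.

Sorted (descending): 13.68, 13.46, 12.31, 11.4, 11.19, 11.18, 10.96, 10.62, 10.62
The 2 values of 10.62 occupy positions 8–9 → average rank (8+9)/2 = 8.5.
Kai has value 10.62 s → rank 8.5.

8.5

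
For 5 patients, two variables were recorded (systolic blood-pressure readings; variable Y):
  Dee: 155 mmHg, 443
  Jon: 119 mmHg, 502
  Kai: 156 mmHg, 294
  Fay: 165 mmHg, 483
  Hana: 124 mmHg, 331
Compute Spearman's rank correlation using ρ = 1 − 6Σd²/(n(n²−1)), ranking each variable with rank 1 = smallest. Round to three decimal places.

Ranks of variable 1: 3, 1, 4, 5, 2
Ranks of variable 2: 3, 5, 1, 4, 2
d = r₁ − r₂: 0, -4, 3, 1, 0
d²: 0, 16, 9, 1, 0; Σd² = 26
ρ = 1 − 6·26/(5·24) = 1 − 156/120 = -0.300

-0.300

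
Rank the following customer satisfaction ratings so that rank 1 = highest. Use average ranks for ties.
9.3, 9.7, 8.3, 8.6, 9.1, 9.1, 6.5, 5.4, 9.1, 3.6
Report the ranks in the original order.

Sorted (descending): 9.7, 9.3, 9.1, 9.1, 9.1, 8.6, 8.3, 6.5, 5.4, 3.6
The 3 values of 9.1 occupy positions 3–5 → average rank 4.

2, 1, 7, 6, 4, 4, 8, 9, 4, 10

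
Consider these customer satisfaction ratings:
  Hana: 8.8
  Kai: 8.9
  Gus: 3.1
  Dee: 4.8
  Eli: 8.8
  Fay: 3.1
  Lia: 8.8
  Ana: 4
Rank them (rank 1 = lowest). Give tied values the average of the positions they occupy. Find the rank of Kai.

8

Sorted (ascending): 3.1, 3.1, 4, 4.8, 8.8, 8.8, 8.8, 8.9
The 2 values of 3.1 occupy positions 1–2 → average rank (1+2)/2 = 1.5.
The 3 values of 8.8 occupy positions 5–7 → average rank 6.
Kai has value 8.9 → rank 8.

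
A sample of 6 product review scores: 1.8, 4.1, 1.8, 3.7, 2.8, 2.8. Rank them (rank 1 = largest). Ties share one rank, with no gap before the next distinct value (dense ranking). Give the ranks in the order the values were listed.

4, 1, 4, 2, 3, 3

Sorted (descending): 4.1, 3.7, 2.8, 2.8, 1.8, 1.8
The 2 values of 2.8 share dense rank 3.
The 2 values of 1.8 share dense rank 4.
Remaining distinct values take the next consecutive integers.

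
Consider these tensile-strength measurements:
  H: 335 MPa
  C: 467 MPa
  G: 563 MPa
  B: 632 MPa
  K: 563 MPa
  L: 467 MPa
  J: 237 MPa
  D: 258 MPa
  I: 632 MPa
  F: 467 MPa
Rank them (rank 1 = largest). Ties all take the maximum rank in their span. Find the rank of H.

Sorted (descending): 632, 632, 563, 563, 467, 467, 467, 335, 258, 237
The 2 values of 632 occupy positions 1–2 → each gets rank 2.
The 2 values of 563 occupy positions 3–4 → each gets rank 4.
The 3 values of 467 occupy positions 5–7 → each gets rank 7.
H has value 335 MPa → rank 8.

8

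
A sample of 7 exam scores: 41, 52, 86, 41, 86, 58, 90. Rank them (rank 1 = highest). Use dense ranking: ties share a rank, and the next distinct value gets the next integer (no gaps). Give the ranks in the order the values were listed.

Sorted (descending): 90, 86, 86, 58, 52, 41, 41
The 2 values of 86 share dense rank 2.
The 2 values of 41 share dense rank 5.
Remaining distinct values take the next consecutive integers.

5, 4, 2, 5, 2, 3, 1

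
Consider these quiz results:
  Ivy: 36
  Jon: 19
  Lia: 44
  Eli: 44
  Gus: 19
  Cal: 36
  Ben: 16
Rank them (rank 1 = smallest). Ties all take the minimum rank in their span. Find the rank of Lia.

6

Sorted (ascending): 16, 19, 19, 36, 36, 44, 44
The 2 values of 19 occupy positions 2–3 → each gets rank 2.
The 2 values of 36 occupy positions 4–5 → each gets rank 4.
The 2 values of 44 occupy positions 6–7 → each gets rank 6.
Lia has value 44 → rank 6.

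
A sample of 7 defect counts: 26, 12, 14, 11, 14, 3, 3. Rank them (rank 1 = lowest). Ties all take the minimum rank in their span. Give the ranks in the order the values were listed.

Sorted (ascending): 3, 3, 11, 12, 14, 14, 26
The 2 values of 3 occupy positions 1–2 → each gets rank 1.
The 2 values of 14 occupy positions 5–6 → each gets rank 5.

7, 4, 5, 3, 5, 1, 1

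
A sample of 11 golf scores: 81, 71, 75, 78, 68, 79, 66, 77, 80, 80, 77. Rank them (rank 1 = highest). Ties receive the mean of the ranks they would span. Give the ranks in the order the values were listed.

1, 9, 8, 5, 10, 4, 11, 6.5, 2.5, 2.5, 6.5

Sorted (descending): 81, 80, 80, 79, 78, 77, 77, 75, 71, 68, 66
The 2 values of 80 occupy positions 2–3 → average rank (2+3)/2 = 2.5.
The 2 values of 77 occupy positions 6–7 → average rank (6+7)/2 = 6.5.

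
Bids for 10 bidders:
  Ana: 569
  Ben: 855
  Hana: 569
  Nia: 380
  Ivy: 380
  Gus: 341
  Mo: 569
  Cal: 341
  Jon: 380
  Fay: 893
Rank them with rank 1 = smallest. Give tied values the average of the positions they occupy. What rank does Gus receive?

Sorted (ascending): 341, 341, 380, 380, 380, 569, 569, 569, 855, 893
The 2 values of 341 occupy positions 1–2 → average rank (1+2)/2 = 1.5.
The 3 values of 380 occupy positions 3–5 → average rank 4.
The 3 values of 569 occupy positions 6–8 → average rank 7.
Gus has value 341 → rank 1.5.

1.5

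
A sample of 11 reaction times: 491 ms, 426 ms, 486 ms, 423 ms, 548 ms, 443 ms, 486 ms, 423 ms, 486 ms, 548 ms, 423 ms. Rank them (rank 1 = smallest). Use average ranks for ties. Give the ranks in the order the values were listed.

9, 4, 7, 2, 10.5, 5, 7, 2, 7, 10.5, 2

Sorted (ascending): 423, 423, 423, 426, 443, 486, 486, 486, 491, 548, 548
The 3 values of 423 occupy positions 1–3 → average rank 2.
The 3 values of 486 occupy positions 6–8 → average rank 7.
The 2 values of 548 occupy positions 10–11 → average rank (10+11)/2 = 10.5.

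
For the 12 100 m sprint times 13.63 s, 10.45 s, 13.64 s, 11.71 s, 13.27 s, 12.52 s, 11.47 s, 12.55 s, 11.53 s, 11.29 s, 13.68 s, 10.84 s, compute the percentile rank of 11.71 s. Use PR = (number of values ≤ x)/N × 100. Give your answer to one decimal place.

50.0

N = 12.
Strictly below 11.71: 5. Equal to 11.71: 1.
PR = 6/12 × 100 = 50.0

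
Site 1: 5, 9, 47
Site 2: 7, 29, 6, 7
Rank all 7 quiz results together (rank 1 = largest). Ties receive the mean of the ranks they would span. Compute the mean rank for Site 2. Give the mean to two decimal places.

Sorted (descending): 47, 29, 9, 7, 7, 6, 5
The 2 values of 7 occupy positions 4–5 → average rank (4+5)/2 = 4.5.
Site 2 values → pooled ranks: 7→4.5, 29→2, 6→6, 7→4.5
Mean rank = (4.5 + 2 + 6 + 4.5) / 4 = 4.25

4.25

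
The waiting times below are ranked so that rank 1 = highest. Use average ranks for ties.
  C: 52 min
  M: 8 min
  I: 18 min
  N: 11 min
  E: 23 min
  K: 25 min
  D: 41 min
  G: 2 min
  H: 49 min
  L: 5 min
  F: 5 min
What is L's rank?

Sorted (descending): 52, 49, 41, 25, 23, 18, 11, 8, 5, 5, 2
The 2 values of 5 occupy positions 9–10 → average rank (9+10)/2 = 9.5.
L has value 5 min → rank 9.5.

9.5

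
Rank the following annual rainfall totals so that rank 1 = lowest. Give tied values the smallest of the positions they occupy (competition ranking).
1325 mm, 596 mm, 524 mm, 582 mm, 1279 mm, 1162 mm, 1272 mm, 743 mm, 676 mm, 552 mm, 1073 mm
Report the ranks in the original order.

Sorted (ascending): 524, 552, 582, 596, 676, 743, 1073, 1162, 1272, 1279, 1325
No ties — each value takes its position as its rank.

11, 4, 1, 3, 10, 8, 9, 6, 5, 2, 7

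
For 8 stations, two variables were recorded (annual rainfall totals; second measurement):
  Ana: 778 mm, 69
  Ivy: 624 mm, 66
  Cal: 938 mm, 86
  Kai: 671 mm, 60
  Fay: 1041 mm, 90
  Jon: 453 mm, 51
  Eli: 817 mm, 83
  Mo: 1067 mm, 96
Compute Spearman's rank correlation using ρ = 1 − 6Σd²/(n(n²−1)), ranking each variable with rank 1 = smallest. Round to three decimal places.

Ranks of variable 1: 4, 2, 6, 3, 7, 1, 5, 8
Ranks of variable 2: 4, 3, 6, 2, 7, 1, 5, 8
d = r₁ − r₂: 0, -1, 0, 1, 0, 0, 0, 0
d²: 0, 1, 0, 1, 0, 0, 0, 0; Σd² = 2
ρ = 1 − 6·2/(8·63) = 1 − 12/504 = 0.976

0.976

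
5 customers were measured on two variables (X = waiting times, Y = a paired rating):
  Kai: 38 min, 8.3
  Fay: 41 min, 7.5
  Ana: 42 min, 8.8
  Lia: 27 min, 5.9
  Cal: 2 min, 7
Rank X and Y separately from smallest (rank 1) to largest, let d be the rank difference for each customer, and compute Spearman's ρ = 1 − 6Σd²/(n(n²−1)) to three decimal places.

0.800

Ranks of variable 1: 3, 4, 5, 2, 1
Ranks of variable 2: 4, 3, 5, 1, 2
d = r₁ − r₂: -1, 1, 0, 1, -1
d²: 1, 1, 0, 1, 1; Σd² = 4
ρ = 1 − 6·4/(5·24) = 1 − 24/120 = 0.800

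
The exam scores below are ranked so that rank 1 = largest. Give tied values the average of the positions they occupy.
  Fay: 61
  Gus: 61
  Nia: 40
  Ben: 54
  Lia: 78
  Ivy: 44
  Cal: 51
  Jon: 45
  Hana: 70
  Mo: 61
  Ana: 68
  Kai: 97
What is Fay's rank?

6

Sorted (descending): 97, 78, 70, 68, 61, 61, 61, 54, 51, 45, 44, 40
The 3 values of 61 occupy positions 5–7 → average rank 6.
Fay has value 61 → rank 6.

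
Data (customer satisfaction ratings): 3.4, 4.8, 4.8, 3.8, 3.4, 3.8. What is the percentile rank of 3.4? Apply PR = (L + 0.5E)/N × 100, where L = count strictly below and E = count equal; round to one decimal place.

N = 6.
Strictly below 3.4: 0. Equal to 3.4: 2.
PR = (0 + 0.5·2)/6 × 100 = 16.7

16.7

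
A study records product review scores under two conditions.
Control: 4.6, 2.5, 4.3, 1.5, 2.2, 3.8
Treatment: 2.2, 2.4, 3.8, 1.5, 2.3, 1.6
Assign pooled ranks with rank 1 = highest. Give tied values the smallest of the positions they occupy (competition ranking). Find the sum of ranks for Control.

30

Sorted (descending): 4.6, 4.3, 3.8, 3.8, 2.5, 2.4, 2.3, 2.2, 2.2, 1.6, 1.5, 1.5
The 2 values of 3.8 occupy positions 3–4 → each gets rank 3.
The 2 values of 2.2 occupy positions 8–9 → each gets rank 8.
The 2 values of 1.5 occupy positions 11–12 → each gets rank 11.
Control values → pooled ranks: 4.6→1, 2.5→5, 4.3→2, 1.5→11, 2.2→8, 3.8→3
Rank sum = 1 + 5 + 2 + 11 + 8 + 3 = 30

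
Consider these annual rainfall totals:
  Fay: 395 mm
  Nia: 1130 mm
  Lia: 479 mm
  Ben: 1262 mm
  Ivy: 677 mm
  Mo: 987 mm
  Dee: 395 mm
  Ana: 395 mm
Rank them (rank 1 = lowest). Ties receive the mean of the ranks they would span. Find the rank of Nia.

Sorted (ascending): 395, 395, 395, 479, 677, 987, 1130, 1262
The 3 values of 395 occupy positions 1–3 → average rank 2.
Nia has value 1130 mm → rank 7.

7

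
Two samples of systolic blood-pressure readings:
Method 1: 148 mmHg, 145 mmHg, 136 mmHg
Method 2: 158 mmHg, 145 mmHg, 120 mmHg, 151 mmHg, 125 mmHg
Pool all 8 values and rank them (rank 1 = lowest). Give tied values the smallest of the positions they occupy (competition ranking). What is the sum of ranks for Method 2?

Sorted (ascending): 120, 125, 136, 145, 145, 148, 151, 158
The 2 values of 145 occupy positions 4–5 → each gets rank 4.
Method 2 values → pooled ranks: 158→8, 145→4, 120→1, 151→7, 125→2
Rank sum = 8 + 4 + 1 + 7 + 2 = 22

22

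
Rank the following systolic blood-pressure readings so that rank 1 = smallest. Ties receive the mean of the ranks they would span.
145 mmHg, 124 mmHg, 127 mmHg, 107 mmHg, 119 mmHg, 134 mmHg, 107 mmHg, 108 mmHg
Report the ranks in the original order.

Sorted (ascending): 107, 107, 108, 119, 124, 127, 134, 145
The 2 values of 107 occupy positions 1–2 → average rank (1+2)/2 = 1.5.

8, 5, 6, 1.5, 4, 7, 1.5, 3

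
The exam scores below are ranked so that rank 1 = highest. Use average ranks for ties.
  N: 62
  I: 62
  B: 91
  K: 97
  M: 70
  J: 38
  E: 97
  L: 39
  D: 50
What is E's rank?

1.5

Sorted (descending): 97, 97, 91, 70, 62, 62, 50, 39, 38
The 2 values of 97 occupy positions 1–2 → average rank (1+2)/2 = 1.5.
The 2 values of 62 occupy positions 5–6 → average rank (5+6)/2 = 5.5.
E has value 97 → rank 1.5.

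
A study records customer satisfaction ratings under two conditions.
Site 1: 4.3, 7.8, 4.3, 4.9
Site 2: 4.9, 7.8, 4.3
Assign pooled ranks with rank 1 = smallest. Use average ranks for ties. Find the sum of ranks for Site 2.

13

Sorted (ascending): 4.3, 4.3, 4.3, 4.9, 4.9, 7.8, 7.8
The 3 values of 4.3 occupy positions 1–3 → average rank 2.
The 2 values of 4.9 occupy positions 4–5 → average rank (4+5)/2 = 4.5.
The 2 values of 7.8 occupy positions 6–7 → average rank (6+7)/2 = 6.5.
Site 2 values → pooled ranks: 4.9→4.5, 7.8→6.5, 4.3→2
Rank sum = 4.5 + 6.5 + 2 = 13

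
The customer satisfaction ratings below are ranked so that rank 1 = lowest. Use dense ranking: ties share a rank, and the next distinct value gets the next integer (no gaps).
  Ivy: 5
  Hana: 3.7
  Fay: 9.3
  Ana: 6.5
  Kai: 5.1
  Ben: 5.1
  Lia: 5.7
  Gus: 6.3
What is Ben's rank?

3

Sorted (ascending): 3.7, 5, 5.1, 5.1, 5.7, 6.3, 6.5, 9.3
The 2 values of 5.1 share dense rank 3.
Remaining distinct values take the next consecutive integers.
Ben has value 5.1 → rank 3.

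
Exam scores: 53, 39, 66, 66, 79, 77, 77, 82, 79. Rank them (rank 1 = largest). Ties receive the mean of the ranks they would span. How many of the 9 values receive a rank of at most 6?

5

Sorted (descending): 82, 79, 79, 77, 77, 66, 66, 53, 39
The 2 values of 79 occupy positions 2–3 → average rank (2+3)/2 = 2.5.
The 2 values of 77 occupy positions 4–5 → average rank (4+5)/2 = 4.5.
The 2 values of 66 occupy positions 6–7 → average rank (6+7)/2 = 6.5.
Ranks ≤ 6: {1, 2.5, 2.5, 4.5, 4.5} → 5 values.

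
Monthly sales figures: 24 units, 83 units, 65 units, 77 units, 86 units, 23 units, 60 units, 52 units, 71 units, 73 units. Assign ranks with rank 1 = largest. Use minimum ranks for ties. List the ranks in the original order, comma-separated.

9, 2, 6, 3, 1, 10, 7, 8, 5, 4

Sorted (descending): 86, 83, 77, 73, 71, 65, 60, 52, 24, 23
No ties — each value takes its position as its rank.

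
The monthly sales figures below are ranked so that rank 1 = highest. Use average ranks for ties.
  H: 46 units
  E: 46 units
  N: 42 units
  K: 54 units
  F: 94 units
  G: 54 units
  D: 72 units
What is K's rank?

3.5

Sorted (descending): 94, 72, 54, 54, 46, 46, 42
The 2 values of 54 occupy positions 3–4 → average rank (3+4)/2 = 3.5.
The 2 values of 46 occupy positions 5–6 → average rank (5+6)/2 = 5.5.
K has value 54 units → rank 3.5.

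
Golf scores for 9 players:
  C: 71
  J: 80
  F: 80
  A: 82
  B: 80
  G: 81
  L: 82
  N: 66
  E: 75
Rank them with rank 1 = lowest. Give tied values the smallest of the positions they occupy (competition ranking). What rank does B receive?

4

Sorted (ascending): 66, 71, 75, 80, 80, 80, 81, 82, 82
The 3 values of 80 occupy positions 4–6 → each gets rank 4.
The 2 values of 82 occupy positions 8–9 → each gets rank 8.
B has value 80 → rank 4.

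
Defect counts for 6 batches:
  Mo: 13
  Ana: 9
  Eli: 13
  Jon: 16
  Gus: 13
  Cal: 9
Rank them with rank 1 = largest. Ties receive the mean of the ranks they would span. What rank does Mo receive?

Sorted (descending): 16, 13, 13, 13, 9, 9
The 3 values of 13 occupy positions 2–4 → average rank 3.
The 2 values of 9 occupy positions 5–6 → average rank (5+6)/2 = 5.5.
Mo has value 13 → rank 3.

3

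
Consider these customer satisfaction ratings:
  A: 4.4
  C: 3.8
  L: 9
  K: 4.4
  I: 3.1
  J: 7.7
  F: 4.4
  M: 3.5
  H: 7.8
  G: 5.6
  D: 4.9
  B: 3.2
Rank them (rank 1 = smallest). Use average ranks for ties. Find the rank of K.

Sorted (ascending): 3.1, 3.2, 3.5, 3.8, 4.4, 4.4, 4.4, 4.9, 5.6, 7.7, 7.8, 9
The 3 values of 4.4 occupy positions 5–7 → average rank 6.
K has value 4.4 → rank 6.

6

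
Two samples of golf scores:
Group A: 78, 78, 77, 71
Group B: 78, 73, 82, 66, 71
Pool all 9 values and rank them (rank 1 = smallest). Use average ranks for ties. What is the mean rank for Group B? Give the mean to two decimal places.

Sorted (ascending): 66, 71, 71, 73, 77, 78, 78, 78, 82
The 2 values of 71 occupy positions 2–3 → average rank (2+3)/2 = 2.5.
The 3 values of 78 occupy positions 6–8 → average rank 7.
Group B values → pooled ranks: 78→7, 73→4, 82→9, 66→1, 71→2.5
Mean rank = (7 + 4 + 9 + 1 + 2.5) / 5 = 4.70

4.70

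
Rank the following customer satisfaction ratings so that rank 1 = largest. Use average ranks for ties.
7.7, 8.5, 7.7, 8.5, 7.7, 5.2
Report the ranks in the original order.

4, 1.5, 4, 1.5, 4, 6

Sorted (descending): 8.5, 8.5, 7.7, 7.7, 7.7, 5.2
The 2 values of 8.5 occupy positions 1–2 → average rank (1+2)/2 = 1.5.
The 3 values of 7.7 occupy positions 3–5 → average rank 4.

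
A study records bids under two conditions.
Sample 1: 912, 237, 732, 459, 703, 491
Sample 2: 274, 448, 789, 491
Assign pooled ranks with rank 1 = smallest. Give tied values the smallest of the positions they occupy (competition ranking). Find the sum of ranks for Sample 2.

Sorted (ascending): 237, 274, 448, 459, 491, 491, 703, 732, 789, 912
The 2 values of 491 occupy positions 5–6 → each gets rank 5.
Sample 2 values → pooled ranks: 274→2, 448→3, 789→9, 491→5
Rank sum = 2 + 3 + 9 + 5 = 19

19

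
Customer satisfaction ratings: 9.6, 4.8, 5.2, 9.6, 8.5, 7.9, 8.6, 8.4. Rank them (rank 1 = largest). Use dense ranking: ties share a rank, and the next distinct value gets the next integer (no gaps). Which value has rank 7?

Sorted (descending): 9.6, 9.6, 8.6, 8.5, 8.4, 7.9, 5.2, 4.8
The 2 values of 9.6 share dense rank 1.
Remaining distinct values take the next consecutive integers.
Rank 7 → value 4.8.

4.8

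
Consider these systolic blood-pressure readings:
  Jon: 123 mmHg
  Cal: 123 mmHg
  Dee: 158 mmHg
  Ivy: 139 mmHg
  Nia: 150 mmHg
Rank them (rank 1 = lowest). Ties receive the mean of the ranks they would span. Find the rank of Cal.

Sorted (ascending): 123, 123, 139, 150, 158
The 2 values of 123 occupy positions 1–2 → average rank (1+2)/2 = 1.5.
Cal has value 123 mmHg → rank 1.5.

1.5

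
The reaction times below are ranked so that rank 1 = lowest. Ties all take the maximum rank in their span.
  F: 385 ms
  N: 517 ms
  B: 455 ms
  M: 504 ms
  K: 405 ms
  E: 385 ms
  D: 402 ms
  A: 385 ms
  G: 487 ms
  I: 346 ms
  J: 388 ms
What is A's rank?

Sorted (ascending): 346, 385, 385, 385, 388, 402, 405, 455, 487, 504, 517
The 3 values of 385 occupy positions 2–4 → each gets rank 4.
A has value 385 ms → rank 4.

4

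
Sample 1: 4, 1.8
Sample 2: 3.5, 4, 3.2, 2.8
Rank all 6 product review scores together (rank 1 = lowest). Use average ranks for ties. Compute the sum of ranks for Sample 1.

Sorted (ascending): 1.8, 2.8, 3.2, 3.5, 4, 4
The 2 values of 4 occupy positions 5–6 → average rank (5+6)/2 = 5.5.
Sample 1 values → pooled ranks: 4→5.5, 1.8→1
Rank sum = 5.5 + 1 = 6.5

6.5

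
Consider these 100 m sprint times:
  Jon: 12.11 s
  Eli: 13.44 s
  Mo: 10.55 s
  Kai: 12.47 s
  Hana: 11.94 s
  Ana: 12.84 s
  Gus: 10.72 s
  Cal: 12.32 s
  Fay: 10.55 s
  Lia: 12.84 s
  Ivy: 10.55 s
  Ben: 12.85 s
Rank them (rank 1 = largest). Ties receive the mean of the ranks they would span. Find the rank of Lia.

Sorted (descending): 13.44, 12.85, 12.84, 12.84, 12.47, 12.32, 12.11, 11.94, 10.72, 10.55, 10.55, 10.55
The 2 values of 12.84 occupy positions 3–4 → average rank (3+4)/2 = 3.5.
The 3 values of 10.55 occupy positions 10–12 → average rank 11.
Lia has value 12.84 s → rank 3.5.

3.5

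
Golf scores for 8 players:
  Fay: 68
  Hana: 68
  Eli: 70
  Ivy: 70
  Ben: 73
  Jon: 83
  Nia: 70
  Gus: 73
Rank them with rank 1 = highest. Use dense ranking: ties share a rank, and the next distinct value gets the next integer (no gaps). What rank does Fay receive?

Sorted (descending): 83, 73, 73, 70, 70, 70, 68, 68
The 2 values of 73 share dense rank 2.
The 3 values of 70 share dense rank 3.
The 2 values of 68 share dense rank 4.
Remaining distinct values take the next consecutive integers.
Fay has value 68 → rank 4.

4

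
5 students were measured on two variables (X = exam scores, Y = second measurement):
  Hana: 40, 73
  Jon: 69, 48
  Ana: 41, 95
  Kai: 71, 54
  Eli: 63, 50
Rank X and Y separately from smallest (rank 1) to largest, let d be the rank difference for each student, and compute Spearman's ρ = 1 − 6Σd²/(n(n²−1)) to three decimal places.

Ranks of variable 1: 1, 4, 2, 5, 3
Ranks of variable 2: 4, 1, 5, 3, 2
d = r₁ − r₂: -3, 3, -3, 2, 1
d²: 9, 9, 9, 4, 1; Σd² = 32
ρ = 1 − 6·32/(5·24) = 1 − 192/120 = -0.600

-0.600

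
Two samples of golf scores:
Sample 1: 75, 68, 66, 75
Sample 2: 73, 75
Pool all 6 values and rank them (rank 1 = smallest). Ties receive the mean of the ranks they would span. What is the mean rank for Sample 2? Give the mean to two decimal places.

Sorted (ascending): 66, 68, 73, 75, 75, 75
The 3 values of 75 occupy positions 4–6 → average rank 5.
Sample 2 values → pooled ranks: 73→3, 75→5
Mean rank = (3 + 5) / 2 = 4.00

4.00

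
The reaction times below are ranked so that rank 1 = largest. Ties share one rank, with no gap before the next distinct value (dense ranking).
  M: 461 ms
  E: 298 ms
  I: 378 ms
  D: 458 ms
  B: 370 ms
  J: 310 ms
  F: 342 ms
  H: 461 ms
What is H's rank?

1

Sorted (descending): 461, 461, 458, 378, 370, 342, 310, 298
The 2 values of 461 share dense rank 1.
Remaining distinct values take the next consecutive integers.
H has value 461 ms → rank 1.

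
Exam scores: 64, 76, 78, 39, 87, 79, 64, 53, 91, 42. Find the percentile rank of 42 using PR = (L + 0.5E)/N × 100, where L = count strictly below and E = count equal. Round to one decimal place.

15.0

N = 10.
Strictly below 42: 1. Equal to 42: 1.
PR = (1 + 0.5·1)/10 × 100 = 15.0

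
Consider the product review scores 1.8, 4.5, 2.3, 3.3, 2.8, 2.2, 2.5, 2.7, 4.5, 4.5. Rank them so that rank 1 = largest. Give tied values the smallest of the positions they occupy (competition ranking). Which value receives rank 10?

1.8

Sorted (descending): 4.5, 4.5, 4.5, 3.3, 2.8, 2.7, 2.5, 2.3, 2.2, 1.8
The 3 values of 4.5 occupy positions 1–3 → each gets rank 1.
Rank 10 → value 1.8.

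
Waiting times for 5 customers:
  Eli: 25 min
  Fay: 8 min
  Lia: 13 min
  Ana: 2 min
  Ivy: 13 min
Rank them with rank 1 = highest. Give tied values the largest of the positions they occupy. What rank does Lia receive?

3

Sorted (descending): 25, 13, 13, 8, 2
The 2 values of 13 occupy positions 2–3 → each gets rank 3.
Lia has value 13 min → rank 3.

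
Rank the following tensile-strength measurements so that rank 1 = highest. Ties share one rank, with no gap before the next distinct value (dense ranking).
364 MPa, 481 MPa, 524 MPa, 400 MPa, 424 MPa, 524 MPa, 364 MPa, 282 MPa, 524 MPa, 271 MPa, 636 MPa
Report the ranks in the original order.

6, 3, 2, 5, 4, 2, 6, 7, 2, 8, 1

Sorted (descending): 636, 524, 524, 524, 481, 424, 400, 364, 364, 282, 271
The 3 values of 524 share dense rank 2.
The 2 values of 364 share dense rank 6.
Remaining distinct values take the next consecutive integers.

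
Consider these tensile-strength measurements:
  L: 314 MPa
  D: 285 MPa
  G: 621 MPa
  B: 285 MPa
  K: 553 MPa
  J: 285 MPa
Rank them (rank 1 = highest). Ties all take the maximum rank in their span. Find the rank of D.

Sorted (descending): 621, 553, 314, 285, 285, 285
The 3 values of 285 occupy positions 4–6 → each gets rank 6.
D has value 285 MPa → rank 6.

6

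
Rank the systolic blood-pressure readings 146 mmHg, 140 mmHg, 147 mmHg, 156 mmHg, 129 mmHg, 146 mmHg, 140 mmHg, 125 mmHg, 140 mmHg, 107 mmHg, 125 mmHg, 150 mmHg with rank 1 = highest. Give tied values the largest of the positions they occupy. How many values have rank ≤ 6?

5

Sorted (descending): 156, 150, 147, 146, 146, 140, 140, 140, 129, 125, 125, 107
The 2 values of 146 occupy positions 4–5 → each gets rank 5.
The 3 values of 140 occupy positions 6–8 → each gets rank 8.
The 2 values of 125 occupy positions 10–11 → each gets rank 11.
Ranks ≤ 6: {1, 2, 3, 5, 5} → 5 values.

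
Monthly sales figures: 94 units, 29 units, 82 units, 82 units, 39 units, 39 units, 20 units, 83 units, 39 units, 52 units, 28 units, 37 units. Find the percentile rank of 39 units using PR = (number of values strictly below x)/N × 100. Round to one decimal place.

N = 12.
Strictly below 39: 4. Equal to 39: 3.
PR = 4/12 × 100 = 33.3

33.3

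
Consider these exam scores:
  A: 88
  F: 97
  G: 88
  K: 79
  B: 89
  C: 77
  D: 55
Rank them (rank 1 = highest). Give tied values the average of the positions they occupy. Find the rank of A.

3.5

Sorted (descending): 97, 89, 88, 88, 79, 77, 55
The 2 values of 88 occupy positions 3–4 → average rank (3+4)/2 = 3.5.
A has value 88 → rank 3.5.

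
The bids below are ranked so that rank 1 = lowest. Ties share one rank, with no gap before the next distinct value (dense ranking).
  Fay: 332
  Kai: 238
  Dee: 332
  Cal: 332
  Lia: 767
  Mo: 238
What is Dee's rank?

2

Sorted (ascending): 238, 238, 332, 332, 332, 767
The 2 values of 238 share dense rank 1.
The 3 values of 332 share dense rank 2.
Remaining distinct values take the next consecutive integers.
Dee has value 332 → rank 2.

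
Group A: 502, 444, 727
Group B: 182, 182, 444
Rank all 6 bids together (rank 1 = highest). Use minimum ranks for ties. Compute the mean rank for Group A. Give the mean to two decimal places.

Sorted (descending): 727, 502, 444, 444, 182, 182
The 2 values of 444 occupy positions 3–4 → each gets rank 3.
The 2 values of 182 occupy positions 5–6 → each gets rank 5.
Group A values → pooled ranks: 502→2, 444→3, 727→1
Mean rank = (2 + 3 + 1) / 3 = 2.00

2.00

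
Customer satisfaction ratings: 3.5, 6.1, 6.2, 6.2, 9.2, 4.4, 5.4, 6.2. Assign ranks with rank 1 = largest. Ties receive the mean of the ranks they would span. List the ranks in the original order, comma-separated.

8, 5, 3, 3, 1, 7, 6, 3

Sorted (descending): 9.2, 6.2, 6.2, 6.2, 6.1, 5.4, 4.4, 3.5
The 3 values of 6.2 occupy positions 2–4 → average rank 3.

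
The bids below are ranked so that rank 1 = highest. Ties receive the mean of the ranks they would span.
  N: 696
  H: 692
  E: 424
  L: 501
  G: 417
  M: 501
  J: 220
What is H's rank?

2

Sorted (descending): 696, 692, 501, 501, 424, 417, 220
The 2 values of 501 occupy positions 3–4 → average rank (3+4)/2 = 3.5.
H has value 692 → rank 2.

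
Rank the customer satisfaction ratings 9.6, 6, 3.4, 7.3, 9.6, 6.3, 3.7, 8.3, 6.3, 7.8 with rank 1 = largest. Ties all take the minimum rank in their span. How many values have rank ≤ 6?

Sorted (descending): 9.6, 9.6, 8.3, 7.8, 7.3, 6.3, 6.3, 6, 3.7, 3.4
The 2 values of 9.6 occupy positions 1–2 → each gets rank 1.
The 2 values of 6.3 occupy positions 6–7 → each gets rank 6.
Ranks ≤ 6: {1, 1, 3, 4, 5, 6, 6} → 7 values.

7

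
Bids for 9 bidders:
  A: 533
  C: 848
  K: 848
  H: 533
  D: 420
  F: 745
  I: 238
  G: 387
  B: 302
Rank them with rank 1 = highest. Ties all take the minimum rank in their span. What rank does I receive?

Sorted (descending): 848, 848, 745, 533, 533, 420, 387, 302, 238
The 2 values of 848 occupy positions 1–2 → each gets rank 1.
The 2 values of 533 occupy positions 4–5 → each gets rank 4.
I has value 238 → rank 9.

9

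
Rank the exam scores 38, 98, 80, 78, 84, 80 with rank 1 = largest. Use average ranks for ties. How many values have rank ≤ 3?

2

Sorted (descending): 98, 84, 80, 80, 78, 38
The 2 values of 80 occupy positions 3–4 → average rank (3+4)/2 = 3.5.
Ranks ≤ 3: {1, 2} → 2 values.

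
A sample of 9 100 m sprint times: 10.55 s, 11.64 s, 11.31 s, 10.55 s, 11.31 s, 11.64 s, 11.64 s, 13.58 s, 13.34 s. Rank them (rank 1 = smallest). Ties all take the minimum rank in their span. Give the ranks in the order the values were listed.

Sorted (ascending): 10.55, 10.55, 11.31, 11.31, 11.64, 11.64, 11.64, 13.34, 13.58
The 2 values of 10.55 occupy positions 1–2 → each gets rank 1.
The 2 values of 11.31 occupy positions 3–4 → each gets rank 3.
The 3 values of 11.64 occupy positions 5–7 → each gets rank 5.

1, 5, 3, 1, 3, 5, 5, 9, 8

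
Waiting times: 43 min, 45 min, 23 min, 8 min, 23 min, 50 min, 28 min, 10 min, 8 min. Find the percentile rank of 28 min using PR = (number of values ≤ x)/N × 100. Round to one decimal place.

N = 9.
Strictly below 28: 5. Equal to 28: 1.
PR = 6/9 × 100 = 66.7

66.7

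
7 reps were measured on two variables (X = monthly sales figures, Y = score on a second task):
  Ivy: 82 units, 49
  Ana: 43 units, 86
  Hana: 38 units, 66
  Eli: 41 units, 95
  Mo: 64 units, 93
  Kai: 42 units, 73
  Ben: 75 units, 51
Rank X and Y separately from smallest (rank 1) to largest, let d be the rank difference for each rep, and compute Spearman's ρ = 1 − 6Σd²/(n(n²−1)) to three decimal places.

Ranks of variable 1: 7, 4, 1, 2, 5, 3, 6
Ranks of variable 2: 1, 5, 3, 7, 6, 4, 2
d = r₁ − r₂: 6, -1, -2, -5, -1, -1, 4
d²: 36, 1, 4, 25, 1, 1, 16; Σd² = 84
ρ = 1 − 6·84/(7·48) = 1 − 504/336 = -0.500

-0.500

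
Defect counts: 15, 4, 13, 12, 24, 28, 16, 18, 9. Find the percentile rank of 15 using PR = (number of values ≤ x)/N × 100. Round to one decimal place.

N = 9.
Strictly below 15: 4. Equal to 15: 1.
PR = 5/9 × 100 = 55.6

55.6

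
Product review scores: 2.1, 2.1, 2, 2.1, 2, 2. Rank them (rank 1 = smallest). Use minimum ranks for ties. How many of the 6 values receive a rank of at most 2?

Sorted (ascending): 2, 2, 2, 2.1, 2.1, 2.1
The 3 values of 2 occupy positions 1–3 → each gets rank 1.
The 3 values of 2.1 occupy positions 4–6 → each gets rank 4.
Ranks ≤ 2: {1, 1, 1} → 3 values.

3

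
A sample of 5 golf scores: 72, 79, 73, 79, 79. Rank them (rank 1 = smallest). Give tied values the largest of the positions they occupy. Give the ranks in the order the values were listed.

1, 5, 2, 5, 5

Sorted (ascending): 72, 73, 79, 79, 79
The 3 values of 79 occupy positions 3–5 → each gets rank 5.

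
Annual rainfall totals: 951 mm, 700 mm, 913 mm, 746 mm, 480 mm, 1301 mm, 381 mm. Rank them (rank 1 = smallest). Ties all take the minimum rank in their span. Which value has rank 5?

913

Sorted (ascending): 381, 480, 700, 746, 913, 951, 1301
No ties — each value takes its position as its rank.
Rank 5 → value 913.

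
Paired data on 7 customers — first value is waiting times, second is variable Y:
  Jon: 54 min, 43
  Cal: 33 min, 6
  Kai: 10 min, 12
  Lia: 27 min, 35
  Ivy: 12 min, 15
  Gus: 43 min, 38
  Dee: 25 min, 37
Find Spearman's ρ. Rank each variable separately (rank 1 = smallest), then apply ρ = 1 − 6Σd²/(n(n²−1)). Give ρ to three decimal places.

Ranks of variable 1: 7, 5, 1, 4, 2, 6, 3
Ranks of variable 2: 7, 1, 2, 4, 3, 6, 5
d = r₁ − r₂: 0, 4, -1, 0, -1, 0, -2
d²: 0, 16, 1, 0, 1, 0, 4; Σd² = 22
ρ = 1 − 6·22/(7·48) = 1 − 132/336 = 0.607

0.607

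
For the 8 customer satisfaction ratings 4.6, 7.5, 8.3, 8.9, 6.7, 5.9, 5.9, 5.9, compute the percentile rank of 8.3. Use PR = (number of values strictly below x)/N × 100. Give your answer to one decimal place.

75.0

N = 8.
Strictly below 8.3: 6. Equal to 8.3: 1.
PR = 6/8 × 100 = 75.0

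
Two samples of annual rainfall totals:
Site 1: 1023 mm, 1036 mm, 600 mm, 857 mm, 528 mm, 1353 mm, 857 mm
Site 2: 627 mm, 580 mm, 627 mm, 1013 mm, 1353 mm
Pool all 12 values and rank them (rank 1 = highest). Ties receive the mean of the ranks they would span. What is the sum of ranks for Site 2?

Sorted (descending): 1353, 1353, 1036, 1023, 1013, 857, 857, 627, 627, 600, 580, 528
The 2 values of 1353 occupy positions 1–2 → average rank (1+2)/2 = 1.5.
The 2 values of 857 occupy positions 6–7 → average rank (6+7)/2 = 6.5.
The 2 values of 627 occupy positions 8–9 → average rank (8+9)/2 = 8.5.
Site 2 values → pooled ranks: 627→8.5, 580→11, 627→8.5, 1013→5, 1353→1.5
Rank sum = 8.5 + 11 + 8.5 + 5 + 1.5 = 34.5

34.5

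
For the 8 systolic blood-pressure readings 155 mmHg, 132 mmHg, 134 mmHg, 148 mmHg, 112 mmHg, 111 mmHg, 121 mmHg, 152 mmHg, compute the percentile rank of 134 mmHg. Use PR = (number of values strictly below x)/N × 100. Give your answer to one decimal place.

N = 8.
Strictly below 134: 4. Equal to 134: 1.
PR = 4/8 × 100 = 50.0

50.0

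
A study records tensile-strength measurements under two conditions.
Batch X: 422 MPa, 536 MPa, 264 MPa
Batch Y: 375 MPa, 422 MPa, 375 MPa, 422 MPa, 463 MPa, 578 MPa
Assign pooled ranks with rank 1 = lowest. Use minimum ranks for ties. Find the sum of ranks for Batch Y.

Sorted (ascending): 264, 375, 375, 422, 422, 422, 463, 536, 578
The 2 values of 375 occupy positions 2–3 → each gets rank 2.
The 3 values of 422 occupy positions 4–6 → each gets rank 4.
Batch Y values → pooled ranks: 375→2, 422→4, 375→2, 422→4, 463→7, 578→9
Rank sum = 2 + 4 + 2 + 4 + 7 + 9 = 28

28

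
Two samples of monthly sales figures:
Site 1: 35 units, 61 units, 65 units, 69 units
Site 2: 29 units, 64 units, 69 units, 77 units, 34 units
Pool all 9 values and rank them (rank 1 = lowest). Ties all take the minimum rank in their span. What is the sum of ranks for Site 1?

20

Sorted (ascending): 29, 34, 35, 61, 64, 65, 69, 69, 77
The 2 values of 69 occupy positions 7–8 → each gets rank 7.
Site 1 values → pooled ranks: 35→3, 61→4, 65→6, 69→7
Rank sum = 3 + 4 + 6 + 7 = 20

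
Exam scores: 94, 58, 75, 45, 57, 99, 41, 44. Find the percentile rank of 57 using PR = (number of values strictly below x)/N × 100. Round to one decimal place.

37.5

N = 8.
Strictly below 57: 3. Equal to 57: 1.
PR = 3/8 × 100 = 37.5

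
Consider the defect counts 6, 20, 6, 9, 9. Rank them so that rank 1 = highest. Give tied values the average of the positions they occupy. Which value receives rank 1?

Sorted (descending): 20, 9, 9, 6, 6
The 2 values of 9 occupy positions 2–3 → average rank (2+3)/2 = 2.5.
The 2 values of 6 occupy positions 4–5 → average rank (4+5)/2 = 4.5.
Rank 1 → value 20.

20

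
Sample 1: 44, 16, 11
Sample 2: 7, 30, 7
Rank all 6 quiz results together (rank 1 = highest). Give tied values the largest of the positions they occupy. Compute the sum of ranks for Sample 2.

Sorted (descending): 44, 30, 16, 11, 7, 7
The 2 values of 7 occupy positions 5–6 → each gets rank 6.
Sample 2 values → pooled ranks: 7→6, 30→2, 7→6
Rank sum = 6 + 2 + 6 = 14

14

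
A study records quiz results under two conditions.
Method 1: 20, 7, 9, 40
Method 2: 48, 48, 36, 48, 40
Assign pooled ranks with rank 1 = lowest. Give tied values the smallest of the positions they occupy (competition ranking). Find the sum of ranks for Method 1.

Sorted (ascending): 7, 9, 20, 36, 40, 40, 48, 48, 48
The 2 values of 40 occupy positions 5–6 → each gets rank 5.
The 3 values of 48 occupy positions 7–9 → each gets rank 7.
Method 1 values → pooled ranks: 20→3, 7→1, 9→2, 40→5
Rank sum = 3 + 1 + 2 + 5 = 11

11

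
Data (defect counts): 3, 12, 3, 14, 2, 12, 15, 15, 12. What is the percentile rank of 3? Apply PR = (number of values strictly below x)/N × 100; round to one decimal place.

N = 9.
Strictly below 3: 1. Equal to 3: 2.
PR = 1/9 × 100 = 11.1

11.1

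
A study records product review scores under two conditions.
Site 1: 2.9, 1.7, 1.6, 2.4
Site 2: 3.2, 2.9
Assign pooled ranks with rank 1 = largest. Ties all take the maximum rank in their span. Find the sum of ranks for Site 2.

Sorted (descending): 3.2, 2.9, 2.9, 2.4, 1.7, 1.6
The 2 values of 2.9 occupy positions 2–3 → each gets rank 3.
Site 2 values → pooled ranks: 3.2→1, 2.9→3
Rank sum = 1 + 3 = 4

4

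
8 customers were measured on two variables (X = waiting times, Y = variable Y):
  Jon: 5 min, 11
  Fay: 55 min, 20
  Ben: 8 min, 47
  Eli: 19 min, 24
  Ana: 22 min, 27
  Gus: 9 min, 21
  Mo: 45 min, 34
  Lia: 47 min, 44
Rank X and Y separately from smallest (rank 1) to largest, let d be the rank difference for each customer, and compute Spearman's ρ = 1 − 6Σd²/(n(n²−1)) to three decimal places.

Ranks of variable 1: 1, 8, 2, 4, 5, 3, 6, 7
Ranks of variable 2: 1, 2, 8, 4, 5, 3, 6, 7
d = r₁ − r₂: 0, 6, -6, 0, 0, 0, 0, 0
d²: 0, 36, 36, 0, 0, 0, 0, 0; Σd² = 72
ρ = 1 − 6·72/(8·63) = 1 − 432/504 = 0.143

0.143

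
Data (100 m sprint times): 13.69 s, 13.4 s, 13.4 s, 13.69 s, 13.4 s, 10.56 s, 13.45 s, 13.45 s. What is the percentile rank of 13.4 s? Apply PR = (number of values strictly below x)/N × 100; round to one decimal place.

12.5

N = 8.
Strictly below 13.4: 1. Equal to 13.4: 3.
PR = 1/8 × 100 = 12.5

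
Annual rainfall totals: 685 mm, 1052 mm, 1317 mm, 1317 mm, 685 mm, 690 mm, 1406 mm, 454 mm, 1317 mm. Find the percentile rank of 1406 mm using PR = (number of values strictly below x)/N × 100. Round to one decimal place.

88.9

N = 9.
Strictly below 1406: 8. Equal to 1406: 1.
PR = 8/9 × 100 = 88.9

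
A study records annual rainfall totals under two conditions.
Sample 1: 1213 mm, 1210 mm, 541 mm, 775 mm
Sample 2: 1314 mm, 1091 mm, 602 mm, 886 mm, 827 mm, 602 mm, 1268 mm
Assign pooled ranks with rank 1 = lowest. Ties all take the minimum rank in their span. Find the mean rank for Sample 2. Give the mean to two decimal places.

Sorted (ascending): 541, 602, 602, 775, 827, 886, 1091, 1210, 1213, 1268, 1314
The 2 values of 602 occupy positions 2–3 → each gets rank 2.
Sample 2 values → pooled ranks: 1314→11, 1091→7, 602→2, 886→6, 827→5, 602→2, 1268→10
Mean rank = (11 + 7 + 2 + 6 + 5 + 2 + 10) / 7 = 6.14

6.14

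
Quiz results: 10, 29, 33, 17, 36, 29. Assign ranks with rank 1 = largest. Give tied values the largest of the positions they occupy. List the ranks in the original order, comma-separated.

6, 4, 2, 5, 1, 4

Sorted (descending): 36, 33, 29, 29, 17, 10
The 2 values of 29 occupy positions 3–4 → each gets rank 4.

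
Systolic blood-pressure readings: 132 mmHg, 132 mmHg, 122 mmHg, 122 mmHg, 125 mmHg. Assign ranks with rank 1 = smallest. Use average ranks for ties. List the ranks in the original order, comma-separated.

Sorted (ascending): 122, 122, 125, 132, 132
The 2 values of 122 occupy positions 1–2 → average rank (1+2)/2 = 1.5.
The 2 values of 132 occupy positions 4–5 → average rank (4+5)/2 = 4.5.

4.5, 4.5, 1.5, 1.5, 3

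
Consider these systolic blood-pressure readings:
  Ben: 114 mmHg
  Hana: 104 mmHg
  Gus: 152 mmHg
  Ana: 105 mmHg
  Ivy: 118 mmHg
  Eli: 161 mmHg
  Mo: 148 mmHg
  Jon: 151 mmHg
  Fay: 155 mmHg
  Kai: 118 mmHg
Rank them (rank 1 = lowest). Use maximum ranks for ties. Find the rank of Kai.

5

Sorted (ascending): 104, 105, 114, 118, 118, 148, 151, 152, 155, 161
The 2 values of 118 occupy positions 4–5 → each gets rank 5.
Kai has value 118 mmHg → rank 5.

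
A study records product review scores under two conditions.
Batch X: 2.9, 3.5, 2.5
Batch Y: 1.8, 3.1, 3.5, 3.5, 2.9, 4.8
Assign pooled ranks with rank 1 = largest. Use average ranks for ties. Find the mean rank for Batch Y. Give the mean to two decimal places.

Sorted (descending): 4.8, 3.5, 3.5, 3.5, 3.1, 2.9, 2.9, 2.5, 1.8
The 3 values of 3.5 occupy positions 2–4 → average rank 3.
The 2 values of 2.9 occupy positions 6–7 → average rank (6+7)/2 = 6.5.
Batch Y values → pooled ranks: 1.8→9, 3.1→5, 3.5→3, 3.5→3, 2.9→6.5, 4.8→1
Mean rank = (9 + 5 + 3 + 3 + 6.5 + 1) / 6 = 4.58

4.58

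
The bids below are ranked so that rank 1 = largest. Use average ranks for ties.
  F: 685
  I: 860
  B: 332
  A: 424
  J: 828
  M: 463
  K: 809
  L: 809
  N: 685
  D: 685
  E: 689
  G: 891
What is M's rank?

Sorted (descending): 891, 860, 828, 809, 809, 689, 685, 685, 685, 463, 424, 332
The 2 values of 809 occupy positions 4–5 → average rank (4+5)/2 = 4.5.
The 3 values of 685 occupy positions 7–9 → average rank 8.
M has value 463 → rank 10.

10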